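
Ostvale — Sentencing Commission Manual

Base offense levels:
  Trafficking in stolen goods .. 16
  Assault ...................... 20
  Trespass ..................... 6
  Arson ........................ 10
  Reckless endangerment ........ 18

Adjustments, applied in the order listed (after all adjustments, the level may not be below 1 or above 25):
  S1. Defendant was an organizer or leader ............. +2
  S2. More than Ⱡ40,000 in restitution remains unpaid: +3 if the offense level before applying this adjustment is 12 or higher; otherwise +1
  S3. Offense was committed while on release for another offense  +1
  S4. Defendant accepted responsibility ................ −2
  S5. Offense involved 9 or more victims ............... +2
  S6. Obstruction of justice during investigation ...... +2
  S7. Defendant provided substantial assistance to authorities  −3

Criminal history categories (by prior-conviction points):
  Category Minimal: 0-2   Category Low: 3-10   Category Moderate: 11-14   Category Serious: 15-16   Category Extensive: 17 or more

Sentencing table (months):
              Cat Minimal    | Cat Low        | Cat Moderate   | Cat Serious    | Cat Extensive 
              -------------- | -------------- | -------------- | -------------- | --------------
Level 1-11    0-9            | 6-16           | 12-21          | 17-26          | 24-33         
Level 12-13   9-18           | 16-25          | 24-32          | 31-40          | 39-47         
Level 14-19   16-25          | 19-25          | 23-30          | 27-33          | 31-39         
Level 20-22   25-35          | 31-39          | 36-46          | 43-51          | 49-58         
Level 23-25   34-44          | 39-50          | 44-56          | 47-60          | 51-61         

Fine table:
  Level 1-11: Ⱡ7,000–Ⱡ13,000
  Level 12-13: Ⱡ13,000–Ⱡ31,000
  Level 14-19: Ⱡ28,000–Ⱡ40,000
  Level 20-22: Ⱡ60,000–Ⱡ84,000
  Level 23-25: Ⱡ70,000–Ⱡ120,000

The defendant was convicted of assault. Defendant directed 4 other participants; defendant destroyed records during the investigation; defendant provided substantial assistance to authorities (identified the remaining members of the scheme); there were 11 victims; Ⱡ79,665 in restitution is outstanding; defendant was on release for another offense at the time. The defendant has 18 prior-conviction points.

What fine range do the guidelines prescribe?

Base offense level for assault: 20.
S1 applies: 20 + 2 = 22.
S2 applies (level before this adjustment is 22 ≥ 12, so +3): 22 + 3 = 25.
S3 applies: 25 + 1 = 26.
S4 does not apply.
S5 applies: 26 + 2 = 28.
S6 applies: 28 + 2 = 30.
S7 applies: 30 − 3 = 27.
Level 27 exceeds the maximum of 25; capped at 25.
Final offense level: 25.
Level 25 falls in the 23-25 band.
Fine table: Level 23-25 → Ⱡ70,000–Ⱡ120,000.

Ⱡ70,000–Ⱡ120,000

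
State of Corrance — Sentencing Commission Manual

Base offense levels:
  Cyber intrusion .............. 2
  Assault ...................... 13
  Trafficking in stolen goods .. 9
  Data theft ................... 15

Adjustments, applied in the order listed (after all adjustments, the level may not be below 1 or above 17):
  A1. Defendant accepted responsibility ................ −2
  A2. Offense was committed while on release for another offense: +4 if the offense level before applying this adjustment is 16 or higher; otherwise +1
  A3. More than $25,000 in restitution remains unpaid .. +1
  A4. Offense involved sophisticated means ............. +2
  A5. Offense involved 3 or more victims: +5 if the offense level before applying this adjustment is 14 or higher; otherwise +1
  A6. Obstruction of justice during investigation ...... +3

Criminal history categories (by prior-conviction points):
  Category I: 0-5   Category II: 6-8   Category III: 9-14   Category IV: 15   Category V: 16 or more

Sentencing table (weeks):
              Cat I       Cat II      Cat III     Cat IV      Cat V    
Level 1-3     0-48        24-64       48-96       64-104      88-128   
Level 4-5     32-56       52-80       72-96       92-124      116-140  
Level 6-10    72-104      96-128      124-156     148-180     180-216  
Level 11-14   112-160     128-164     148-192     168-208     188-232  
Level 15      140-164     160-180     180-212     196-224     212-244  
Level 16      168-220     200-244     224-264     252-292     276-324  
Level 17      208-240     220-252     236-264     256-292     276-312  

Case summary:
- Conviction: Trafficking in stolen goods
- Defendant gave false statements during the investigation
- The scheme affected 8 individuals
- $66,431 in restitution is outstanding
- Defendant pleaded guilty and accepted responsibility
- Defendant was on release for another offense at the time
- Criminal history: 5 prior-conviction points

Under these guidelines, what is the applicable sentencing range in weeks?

Base offense level for trafficking in stolen goods: 9.
A1 applies: 9 − 2 = 7.
A2 applies (level before this adjustment is 7 < 16, so +1): 7 + 1 = 8.
A3 applies: 8 + 1 = 9.
A5 applies (level before this adjustment is 9 < 14, so +1): 9 + 1 = 10.
A6 applies: 10 + 3 = 13.
Final offense level: 13.
Criminal history: 5 prior points → Category I (0-5).
Level 13 falls in the 11-14 band.
Grid: Level 11-14 × Category I = 112-160 weeks.

112-160 weeks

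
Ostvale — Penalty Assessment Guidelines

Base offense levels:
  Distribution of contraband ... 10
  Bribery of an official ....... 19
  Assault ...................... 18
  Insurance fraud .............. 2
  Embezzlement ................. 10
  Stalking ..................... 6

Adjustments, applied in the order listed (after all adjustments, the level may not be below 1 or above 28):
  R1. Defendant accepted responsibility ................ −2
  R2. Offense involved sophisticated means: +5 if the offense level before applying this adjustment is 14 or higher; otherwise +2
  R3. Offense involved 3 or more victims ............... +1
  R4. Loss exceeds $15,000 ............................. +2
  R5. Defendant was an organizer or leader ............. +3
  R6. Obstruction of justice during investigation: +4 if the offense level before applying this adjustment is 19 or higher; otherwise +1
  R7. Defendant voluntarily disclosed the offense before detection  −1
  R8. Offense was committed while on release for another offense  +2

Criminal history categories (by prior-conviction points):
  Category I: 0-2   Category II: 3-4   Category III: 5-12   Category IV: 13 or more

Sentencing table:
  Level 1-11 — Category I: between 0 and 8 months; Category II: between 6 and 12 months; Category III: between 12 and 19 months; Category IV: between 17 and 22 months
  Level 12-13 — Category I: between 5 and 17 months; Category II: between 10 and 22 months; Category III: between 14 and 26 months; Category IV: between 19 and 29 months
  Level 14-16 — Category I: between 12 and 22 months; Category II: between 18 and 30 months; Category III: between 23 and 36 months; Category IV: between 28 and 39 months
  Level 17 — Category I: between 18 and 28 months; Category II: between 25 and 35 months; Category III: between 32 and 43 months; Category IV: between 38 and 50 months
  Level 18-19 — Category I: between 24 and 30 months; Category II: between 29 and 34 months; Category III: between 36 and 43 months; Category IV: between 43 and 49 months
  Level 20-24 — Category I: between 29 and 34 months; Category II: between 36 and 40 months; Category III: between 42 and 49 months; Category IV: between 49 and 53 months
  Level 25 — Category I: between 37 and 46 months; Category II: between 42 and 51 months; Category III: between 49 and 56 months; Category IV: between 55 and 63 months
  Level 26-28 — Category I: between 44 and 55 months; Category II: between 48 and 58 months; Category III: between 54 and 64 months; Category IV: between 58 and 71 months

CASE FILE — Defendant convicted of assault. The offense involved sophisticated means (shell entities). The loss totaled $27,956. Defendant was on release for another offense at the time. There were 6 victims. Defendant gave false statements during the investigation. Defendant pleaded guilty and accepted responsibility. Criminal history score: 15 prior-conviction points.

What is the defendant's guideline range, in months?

58-71 months

Base offense level for assault: 18.
R1 applies: 18 − 2 = 16.
R2 applies (level before this adjustment is 16 ≥ 14, so +5): 16 + 5 = 21.
R3 applies: 21 + 1 = 22.
R4 applies: 22 + 2 = 24.
R5 does not apply.
R6 applies (level before this adjustment is 24 ≥ 19, so +4): 24 + 4 = 28.
R8 applies: 28 + 2 = 30.
Level 30 exceeds the maximum of 28; capped at 28.
Final offense level: 28.
Criminal history: 15 prior points → Category IV (13+).
Level 28 falls in the 26-28 band.
Grid: Level 26-28 × Category IV = 58-71 months.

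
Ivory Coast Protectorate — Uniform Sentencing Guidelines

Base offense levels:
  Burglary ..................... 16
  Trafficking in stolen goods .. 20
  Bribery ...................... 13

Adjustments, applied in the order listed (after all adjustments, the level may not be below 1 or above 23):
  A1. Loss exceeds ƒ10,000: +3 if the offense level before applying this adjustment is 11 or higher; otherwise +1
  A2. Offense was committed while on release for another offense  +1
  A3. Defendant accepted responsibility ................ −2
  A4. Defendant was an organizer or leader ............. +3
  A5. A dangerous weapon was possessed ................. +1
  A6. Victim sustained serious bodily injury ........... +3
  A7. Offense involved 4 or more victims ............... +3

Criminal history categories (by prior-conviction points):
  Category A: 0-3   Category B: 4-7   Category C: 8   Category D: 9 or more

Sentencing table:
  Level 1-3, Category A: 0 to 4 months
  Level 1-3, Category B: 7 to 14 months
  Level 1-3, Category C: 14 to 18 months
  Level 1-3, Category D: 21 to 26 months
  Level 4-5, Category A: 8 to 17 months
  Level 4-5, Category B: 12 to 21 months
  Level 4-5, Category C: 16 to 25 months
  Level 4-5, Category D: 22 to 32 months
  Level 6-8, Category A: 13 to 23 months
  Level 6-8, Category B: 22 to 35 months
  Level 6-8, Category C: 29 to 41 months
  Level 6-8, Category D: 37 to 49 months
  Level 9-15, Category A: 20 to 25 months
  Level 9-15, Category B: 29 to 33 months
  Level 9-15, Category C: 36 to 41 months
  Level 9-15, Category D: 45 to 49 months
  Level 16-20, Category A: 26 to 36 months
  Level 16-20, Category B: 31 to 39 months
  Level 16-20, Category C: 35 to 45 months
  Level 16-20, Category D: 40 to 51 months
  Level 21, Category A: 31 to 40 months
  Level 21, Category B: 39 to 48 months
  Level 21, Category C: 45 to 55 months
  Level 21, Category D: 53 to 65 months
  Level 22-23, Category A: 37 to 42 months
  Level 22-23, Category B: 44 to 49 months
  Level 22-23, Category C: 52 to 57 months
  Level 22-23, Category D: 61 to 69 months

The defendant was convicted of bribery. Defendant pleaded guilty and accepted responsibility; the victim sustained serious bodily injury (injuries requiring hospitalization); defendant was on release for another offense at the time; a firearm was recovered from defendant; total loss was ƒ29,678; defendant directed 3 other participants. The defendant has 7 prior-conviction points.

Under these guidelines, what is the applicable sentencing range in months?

44-49 months

Base offense level for bribery: 13.
A1 applies (level before this adjustment is 13 ≥ 11, so +3): 13 + 3 = 16.
A2 applies: 16 + 1 = 17.
A3 applies: 17 − 2 = 15.
A4 applies: 15 + 3 = 18.
A5 applies: 18 + 1 = 19.
A6 applies: 19 + 3 = 22.
A7 does not apply.
Final offense level: 22.
Criminal history: 7 prior points → Category B (4-7).
Level 22 falls in the 22-23 band.
Grid: Level 22-23 × Category B = 44-49 months.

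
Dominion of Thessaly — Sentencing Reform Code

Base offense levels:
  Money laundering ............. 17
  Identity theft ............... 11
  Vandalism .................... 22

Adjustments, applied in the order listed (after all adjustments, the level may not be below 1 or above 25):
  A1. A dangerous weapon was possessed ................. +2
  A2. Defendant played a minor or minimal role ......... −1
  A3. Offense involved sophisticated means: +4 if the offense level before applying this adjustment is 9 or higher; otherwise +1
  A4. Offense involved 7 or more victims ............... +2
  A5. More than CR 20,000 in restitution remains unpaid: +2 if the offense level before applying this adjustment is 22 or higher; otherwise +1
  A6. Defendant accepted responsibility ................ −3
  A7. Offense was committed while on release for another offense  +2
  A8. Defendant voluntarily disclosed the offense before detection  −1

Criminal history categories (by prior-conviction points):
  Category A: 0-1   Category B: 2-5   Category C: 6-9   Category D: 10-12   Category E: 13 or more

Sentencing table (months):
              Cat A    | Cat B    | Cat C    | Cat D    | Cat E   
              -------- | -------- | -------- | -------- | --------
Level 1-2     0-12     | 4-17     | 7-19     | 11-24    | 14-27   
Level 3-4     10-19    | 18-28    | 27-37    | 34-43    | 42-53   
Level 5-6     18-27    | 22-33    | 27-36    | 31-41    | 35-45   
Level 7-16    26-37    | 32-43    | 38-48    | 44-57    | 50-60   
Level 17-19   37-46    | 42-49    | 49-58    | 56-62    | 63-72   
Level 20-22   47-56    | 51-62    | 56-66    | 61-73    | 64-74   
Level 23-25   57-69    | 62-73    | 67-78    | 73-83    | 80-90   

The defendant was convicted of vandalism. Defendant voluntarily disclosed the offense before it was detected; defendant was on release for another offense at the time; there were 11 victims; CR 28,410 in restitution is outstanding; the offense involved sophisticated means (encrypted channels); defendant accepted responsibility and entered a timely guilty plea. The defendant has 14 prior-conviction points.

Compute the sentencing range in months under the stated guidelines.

80-90 months

Base offense level for vandalism: 22.
A1 does not apply.
A2 does not apply.
A3 applies (level before this adjustment is 22 ≥ 9, so +4): 22 + 4 = 26.
A4 applies: 26 + 2 = 28.
A5 applies (level before this adjustment is 28 ≥ 22, so +2): 28 + 2 = 30.
A6 applies: 30 − 3 = 27.
A7 applies: 27 + 2 = 29.
A8 applies: 29 − 1 = 28.
Level 28 exceeds the maximum of 25; capped at 25.
Final offense level: 25.
Criminal history: 14 prior points → Category E (13+).
Level 25 falls in the 23-25 band.
Grid: Level 23-25 × Category E = 80-90 months.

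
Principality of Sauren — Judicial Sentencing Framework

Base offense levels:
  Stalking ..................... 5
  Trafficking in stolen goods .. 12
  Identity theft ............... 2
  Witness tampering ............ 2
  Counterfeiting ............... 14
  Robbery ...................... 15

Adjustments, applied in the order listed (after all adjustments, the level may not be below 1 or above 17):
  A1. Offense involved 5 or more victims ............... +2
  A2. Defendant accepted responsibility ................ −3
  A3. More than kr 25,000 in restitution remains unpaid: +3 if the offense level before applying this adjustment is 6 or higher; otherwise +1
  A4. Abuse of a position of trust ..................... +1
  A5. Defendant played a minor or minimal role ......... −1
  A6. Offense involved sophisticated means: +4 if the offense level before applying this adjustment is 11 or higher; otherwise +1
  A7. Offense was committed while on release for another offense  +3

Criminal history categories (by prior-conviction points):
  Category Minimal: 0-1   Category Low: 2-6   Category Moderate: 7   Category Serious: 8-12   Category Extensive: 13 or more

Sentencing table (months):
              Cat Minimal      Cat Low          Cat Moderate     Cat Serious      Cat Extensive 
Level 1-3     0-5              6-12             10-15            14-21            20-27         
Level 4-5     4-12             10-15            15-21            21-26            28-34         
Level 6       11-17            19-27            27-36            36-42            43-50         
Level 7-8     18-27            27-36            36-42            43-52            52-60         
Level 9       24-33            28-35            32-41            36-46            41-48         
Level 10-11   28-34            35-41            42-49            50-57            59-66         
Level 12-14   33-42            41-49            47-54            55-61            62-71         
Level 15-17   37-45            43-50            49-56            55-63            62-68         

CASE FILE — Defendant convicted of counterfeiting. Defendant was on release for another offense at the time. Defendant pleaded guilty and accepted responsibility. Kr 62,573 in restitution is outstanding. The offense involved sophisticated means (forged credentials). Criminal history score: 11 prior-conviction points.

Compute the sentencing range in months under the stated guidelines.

Base offense level for counterfeiting: 14.
A1 does not apply.
A2 applies: 14 − 3 = 11.
A3 applies (level before this adjustment is 11 ≥ 6, so +3): 11 + 3 = 14.
A5 does not apply.
A6 applies (level before this adjustment is 14 ≥ 11, so +4): 14 + 4 = 18.
A7 applies: 18 + 3 = 21.
Level 21 exceeds the maximum of 17; capped at 17.
Final offense level: 17.
Criminal history: 11 prior points → Category Serious (8-12).
Level 17 falls in the 15-17 band.
Grid: Level 15-17 × Category Serious = 55-63 months.

55-63 months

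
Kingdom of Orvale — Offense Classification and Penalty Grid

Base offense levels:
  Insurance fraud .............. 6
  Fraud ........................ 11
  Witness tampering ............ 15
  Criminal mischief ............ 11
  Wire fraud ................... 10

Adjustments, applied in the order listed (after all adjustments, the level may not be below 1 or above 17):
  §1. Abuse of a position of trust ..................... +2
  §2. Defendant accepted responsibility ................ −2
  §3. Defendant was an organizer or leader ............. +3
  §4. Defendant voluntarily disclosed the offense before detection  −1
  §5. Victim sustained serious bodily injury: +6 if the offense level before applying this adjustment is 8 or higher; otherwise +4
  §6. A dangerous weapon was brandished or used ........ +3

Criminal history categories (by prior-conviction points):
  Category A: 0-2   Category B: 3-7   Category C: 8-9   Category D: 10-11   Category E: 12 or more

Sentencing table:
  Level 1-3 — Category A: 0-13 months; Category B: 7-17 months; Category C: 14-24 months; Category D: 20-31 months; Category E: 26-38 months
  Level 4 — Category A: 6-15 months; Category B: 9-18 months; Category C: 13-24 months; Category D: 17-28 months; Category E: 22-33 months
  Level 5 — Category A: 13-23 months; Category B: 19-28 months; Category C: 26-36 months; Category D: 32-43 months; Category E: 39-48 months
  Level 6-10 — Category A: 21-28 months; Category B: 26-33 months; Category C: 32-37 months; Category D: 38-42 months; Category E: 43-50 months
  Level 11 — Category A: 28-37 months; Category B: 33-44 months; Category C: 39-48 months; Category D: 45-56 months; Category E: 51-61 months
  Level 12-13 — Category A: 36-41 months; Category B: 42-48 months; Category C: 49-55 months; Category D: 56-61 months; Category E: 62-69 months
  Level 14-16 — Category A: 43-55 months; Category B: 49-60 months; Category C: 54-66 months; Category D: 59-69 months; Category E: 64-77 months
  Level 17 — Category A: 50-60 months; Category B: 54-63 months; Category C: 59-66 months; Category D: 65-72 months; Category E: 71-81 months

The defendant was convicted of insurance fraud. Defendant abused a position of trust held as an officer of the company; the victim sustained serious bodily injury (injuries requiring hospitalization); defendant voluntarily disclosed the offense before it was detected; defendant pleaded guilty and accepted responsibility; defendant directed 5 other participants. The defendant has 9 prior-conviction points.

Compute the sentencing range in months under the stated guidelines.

54-66 months

Base offense level for insurance fraud: 6.
§1 applies: 6 + 2 = 8.
§2 applies: 8 − 2 = 6.
§3 applies: 6 + 3 = 9.
§4 applies: 9 − 1 = 8.
§5 applies (level before this adjustment is 8 ≥ 8, so +6): 8 + 6 = 14.
Final offense level: 14.
Criminal history: 9 prior points → Category C (8-9).
Level 14 falls in the 14-16 band.
Grid: Level 14-16 × Category C = 54-66 months.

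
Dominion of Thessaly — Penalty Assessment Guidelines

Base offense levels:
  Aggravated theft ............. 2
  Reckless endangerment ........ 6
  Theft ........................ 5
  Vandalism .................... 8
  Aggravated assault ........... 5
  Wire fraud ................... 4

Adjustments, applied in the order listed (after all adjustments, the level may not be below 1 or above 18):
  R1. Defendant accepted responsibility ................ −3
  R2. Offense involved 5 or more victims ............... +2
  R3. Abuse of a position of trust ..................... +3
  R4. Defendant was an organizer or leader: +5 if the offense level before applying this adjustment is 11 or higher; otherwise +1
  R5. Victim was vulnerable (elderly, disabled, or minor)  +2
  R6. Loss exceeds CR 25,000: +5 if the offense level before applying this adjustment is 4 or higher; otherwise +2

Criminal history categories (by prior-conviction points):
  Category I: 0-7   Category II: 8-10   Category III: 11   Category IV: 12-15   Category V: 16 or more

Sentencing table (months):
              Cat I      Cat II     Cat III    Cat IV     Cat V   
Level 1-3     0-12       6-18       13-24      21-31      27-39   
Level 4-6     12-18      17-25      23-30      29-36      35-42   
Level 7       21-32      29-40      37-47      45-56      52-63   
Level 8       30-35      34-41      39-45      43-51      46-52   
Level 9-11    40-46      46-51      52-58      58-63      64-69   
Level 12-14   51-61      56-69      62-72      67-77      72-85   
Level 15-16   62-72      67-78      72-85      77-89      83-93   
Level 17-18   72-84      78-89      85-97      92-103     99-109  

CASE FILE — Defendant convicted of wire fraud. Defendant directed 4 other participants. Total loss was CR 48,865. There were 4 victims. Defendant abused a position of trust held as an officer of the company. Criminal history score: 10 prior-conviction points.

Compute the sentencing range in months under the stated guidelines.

56-69 months

Base offense level for wire fraud: 4.
R3 applies: 4 + 3 = 7.
R4 applies (level before this adjustment is 7 < 11, so +1): 7 + 1 = 8.
R6 applies (level before this adjustment is 8 ≥ 4, so +5): 8 + 5 = 13.
Final offense level: 13.
Criminal history: 10 prior points → Category II (8-10).
Level 13 falls in the 12-14 band.
Grid: Level 12-14 × Category II = 56-69 months.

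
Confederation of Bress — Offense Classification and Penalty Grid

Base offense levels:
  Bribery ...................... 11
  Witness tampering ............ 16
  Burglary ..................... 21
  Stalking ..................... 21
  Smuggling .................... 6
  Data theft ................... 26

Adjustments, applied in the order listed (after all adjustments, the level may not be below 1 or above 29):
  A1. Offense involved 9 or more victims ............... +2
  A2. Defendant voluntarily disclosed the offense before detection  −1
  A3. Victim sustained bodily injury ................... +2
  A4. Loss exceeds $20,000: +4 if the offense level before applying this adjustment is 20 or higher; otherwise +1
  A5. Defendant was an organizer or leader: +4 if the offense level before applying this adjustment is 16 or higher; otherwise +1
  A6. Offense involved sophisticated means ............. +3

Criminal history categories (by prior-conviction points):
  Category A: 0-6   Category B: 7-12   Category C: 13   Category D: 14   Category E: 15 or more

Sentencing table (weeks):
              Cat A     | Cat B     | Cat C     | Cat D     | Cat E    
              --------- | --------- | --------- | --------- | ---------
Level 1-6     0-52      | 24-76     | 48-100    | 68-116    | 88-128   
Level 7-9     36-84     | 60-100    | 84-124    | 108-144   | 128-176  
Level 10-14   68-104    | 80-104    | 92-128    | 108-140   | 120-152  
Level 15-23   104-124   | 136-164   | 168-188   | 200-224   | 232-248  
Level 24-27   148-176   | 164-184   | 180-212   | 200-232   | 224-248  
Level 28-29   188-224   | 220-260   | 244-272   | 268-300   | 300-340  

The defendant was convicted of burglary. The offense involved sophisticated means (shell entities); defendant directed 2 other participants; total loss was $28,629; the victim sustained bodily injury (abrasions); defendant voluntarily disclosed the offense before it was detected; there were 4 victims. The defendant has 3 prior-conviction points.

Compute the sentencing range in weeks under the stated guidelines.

188-224 weeks

Base offense level for burglary: 21.
A1 does not apply.
A2 applies: 21 − 1 = 20.
A3 applies: 20 + 2 = 22.
A4 applies (level before this adjustment is 22 ≥ 20, so +4): 22 + 4 = 26.
A5 applies (level before this adjustment is 26 ≥ 16, so +4): 26 + 4 = 30.
A6 applies: 30 + 3 = 33.
Level 33 exceeds the maximum of 29; capped at 29.
Final offense level: 29.
Criminal history: 3 prior points → Category A (0-6).
Level 29 falls in the 28-29 band.
Grid: Level 28-29 × Category A = 188-224 weeks.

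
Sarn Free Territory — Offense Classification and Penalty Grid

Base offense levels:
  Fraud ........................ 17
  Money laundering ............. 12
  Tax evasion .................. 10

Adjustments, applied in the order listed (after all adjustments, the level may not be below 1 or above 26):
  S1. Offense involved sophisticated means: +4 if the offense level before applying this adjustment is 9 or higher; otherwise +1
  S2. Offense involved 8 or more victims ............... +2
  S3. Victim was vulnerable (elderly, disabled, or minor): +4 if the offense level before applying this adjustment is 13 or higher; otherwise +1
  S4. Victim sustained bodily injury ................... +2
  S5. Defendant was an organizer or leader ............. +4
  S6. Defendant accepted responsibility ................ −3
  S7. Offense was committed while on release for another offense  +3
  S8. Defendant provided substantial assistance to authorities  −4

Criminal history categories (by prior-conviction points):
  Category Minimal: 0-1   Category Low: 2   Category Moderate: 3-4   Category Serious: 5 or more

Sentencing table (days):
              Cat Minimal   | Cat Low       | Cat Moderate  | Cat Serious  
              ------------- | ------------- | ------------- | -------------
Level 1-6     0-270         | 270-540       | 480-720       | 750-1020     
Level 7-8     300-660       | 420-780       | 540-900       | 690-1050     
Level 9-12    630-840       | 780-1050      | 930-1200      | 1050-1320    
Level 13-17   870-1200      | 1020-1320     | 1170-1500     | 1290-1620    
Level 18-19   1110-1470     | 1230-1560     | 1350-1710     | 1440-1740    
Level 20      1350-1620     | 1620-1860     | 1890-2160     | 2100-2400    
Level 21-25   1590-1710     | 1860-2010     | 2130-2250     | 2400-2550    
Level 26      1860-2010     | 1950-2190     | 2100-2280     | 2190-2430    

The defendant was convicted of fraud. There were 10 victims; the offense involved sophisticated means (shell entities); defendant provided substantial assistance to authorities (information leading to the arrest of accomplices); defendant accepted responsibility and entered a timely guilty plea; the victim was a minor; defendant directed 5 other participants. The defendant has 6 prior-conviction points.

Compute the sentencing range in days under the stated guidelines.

2400-2550 days

Base offense level for fraud: 17.
S1 applies (level before this adjustment is 17 ≥ 9, so +4): 17 + 4 = 21.
S2 applies: 21 + 2 = 23.
S3 applies (level before this adjustment is 23 ≥ 13, so +4): 23 + 4 = 27.
S4 does not apply.
S5 applies: 27 + 4 = 31.
S6 applies: 31 − 3 = 28.
S8 applies: 28 − 4 = 24.
Final offense level: 24.
Criminal history: 6 prior points → Category Serious (5+).
Level 24 falls in the 21-25 band.
Grid: Level 21-25 × Category Serious = 2400-2550 days.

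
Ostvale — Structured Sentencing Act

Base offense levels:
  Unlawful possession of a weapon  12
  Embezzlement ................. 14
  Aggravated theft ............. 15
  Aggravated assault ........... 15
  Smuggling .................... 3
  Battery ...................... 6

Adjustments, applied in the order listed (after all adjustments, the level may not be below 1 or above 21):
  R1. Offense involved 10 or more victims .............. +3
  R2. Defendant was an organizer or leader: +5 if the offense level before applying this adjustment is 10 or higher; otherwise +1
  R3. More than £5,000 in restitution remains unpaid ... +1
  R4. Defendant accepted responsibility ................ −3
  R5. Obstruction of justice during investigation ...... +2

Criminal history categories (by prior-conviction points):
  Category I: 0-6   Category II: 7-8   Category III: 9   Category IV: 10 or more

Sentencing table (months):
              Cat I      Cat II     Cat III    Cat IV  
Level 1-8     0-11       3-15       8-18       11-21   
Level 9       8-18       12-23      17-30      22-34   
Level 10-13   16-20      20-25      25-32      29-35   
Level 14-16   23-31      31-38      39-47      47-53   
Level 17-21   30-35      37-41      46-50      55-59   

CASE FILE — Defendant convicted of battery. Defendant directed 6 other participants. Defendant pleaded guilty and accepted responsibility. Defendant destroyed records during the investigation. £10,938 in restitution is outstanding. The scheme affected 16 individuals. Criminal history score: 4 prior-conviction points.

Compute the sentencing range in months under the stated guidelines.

16-20 months

Base offense level for battery: 6.
R1 applies: 6 + 3 = 9.
R2 applies (level before this adjustment is 9 < 10, so +1): 9 + 1 = 10.
R3 applies: 10 + 1 = 11.
R4 applies: 11 − 3 = 8.
R5 applies: 8 + 2 = 10.
Final offense level: 10.
Criminal history: 4 prior points → Category I (0-6).
Level 10 falls in the 10-13 band.
Grid: Level 10-13 × Category I = 16-20 months.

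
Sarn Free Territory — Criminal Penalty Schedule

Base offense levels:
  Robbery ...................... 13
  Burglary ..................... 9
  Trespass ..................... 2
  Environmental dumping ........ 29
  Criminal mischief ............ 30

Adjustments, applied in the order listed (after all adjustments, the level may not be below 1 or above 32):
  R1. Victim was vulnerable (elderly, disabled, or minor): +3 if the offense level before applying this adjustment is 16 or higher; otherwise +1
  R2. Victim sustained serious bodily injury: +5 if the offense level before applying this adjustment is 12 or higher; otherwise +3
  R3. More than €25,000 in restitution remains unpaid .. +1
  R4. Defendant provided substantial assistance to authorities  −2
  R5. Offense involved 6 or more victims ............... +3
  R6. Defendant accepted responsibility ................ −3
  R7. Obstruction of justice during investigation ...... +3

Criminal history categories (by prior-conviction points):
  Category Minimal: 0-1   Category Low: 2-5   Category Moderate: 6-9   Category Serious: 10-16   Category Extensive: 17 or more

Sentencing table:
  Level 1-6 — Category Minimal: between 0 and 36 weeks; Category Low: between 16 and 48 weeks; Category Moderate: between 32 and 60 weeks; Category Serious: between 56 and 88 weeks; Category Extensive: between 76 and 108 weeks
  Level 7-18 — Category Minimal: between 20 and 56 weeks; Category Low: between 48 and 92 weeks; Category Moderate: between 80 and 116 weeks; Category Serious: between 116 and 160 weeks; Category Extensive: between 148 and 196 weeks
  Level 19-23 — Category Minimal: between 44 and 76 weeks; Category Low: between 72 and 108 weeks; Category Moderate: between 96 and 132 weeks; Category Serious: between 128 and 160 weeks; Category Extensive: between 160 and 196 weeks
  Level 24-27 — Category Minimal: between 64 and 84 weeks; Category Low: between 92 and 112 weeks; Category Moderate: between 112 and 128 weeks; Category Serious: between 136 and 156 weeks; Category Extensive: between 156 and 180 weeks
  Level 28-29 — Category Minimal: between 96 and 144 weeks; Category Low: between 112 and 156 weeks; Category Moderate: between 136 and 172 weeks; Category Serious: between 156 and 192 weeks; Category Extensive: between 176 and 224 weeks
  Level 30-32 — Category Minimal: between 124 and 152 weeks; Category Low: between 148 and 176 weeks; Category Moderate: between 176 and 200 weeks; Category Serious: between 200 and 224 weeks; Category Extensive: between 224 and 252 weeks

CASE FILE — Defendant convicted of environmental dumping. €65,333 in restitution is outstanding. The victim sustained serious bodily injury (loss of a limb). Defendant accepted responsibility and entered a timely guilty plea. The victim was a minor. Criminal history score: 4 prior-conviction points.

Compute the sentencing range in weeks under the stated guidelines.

Base offense level for environmental dumping: 29.
R1 applies (level before this adjustment is 29 ≥ 16, so +3): 29 + 3 = 32.
R2 applies (level before this adjustment is 32 ≥ 12, so +5): 32 + 5 = 37.
R3 applies: 37 + 1 = 38.
R4 does not apply.
R6 applies: 38 − 3 = 35.
R7 does not apply.
Level 35 exceeds the maximum of 32; capped at 32.
Final offense level: 32.
Criminal history: 4 prior points → Category Low (2-5).
Level 32 falls in the 30-32 band.
Grid: Level 30-32 × Category Low = 148-176 weeks.

148-176 weeks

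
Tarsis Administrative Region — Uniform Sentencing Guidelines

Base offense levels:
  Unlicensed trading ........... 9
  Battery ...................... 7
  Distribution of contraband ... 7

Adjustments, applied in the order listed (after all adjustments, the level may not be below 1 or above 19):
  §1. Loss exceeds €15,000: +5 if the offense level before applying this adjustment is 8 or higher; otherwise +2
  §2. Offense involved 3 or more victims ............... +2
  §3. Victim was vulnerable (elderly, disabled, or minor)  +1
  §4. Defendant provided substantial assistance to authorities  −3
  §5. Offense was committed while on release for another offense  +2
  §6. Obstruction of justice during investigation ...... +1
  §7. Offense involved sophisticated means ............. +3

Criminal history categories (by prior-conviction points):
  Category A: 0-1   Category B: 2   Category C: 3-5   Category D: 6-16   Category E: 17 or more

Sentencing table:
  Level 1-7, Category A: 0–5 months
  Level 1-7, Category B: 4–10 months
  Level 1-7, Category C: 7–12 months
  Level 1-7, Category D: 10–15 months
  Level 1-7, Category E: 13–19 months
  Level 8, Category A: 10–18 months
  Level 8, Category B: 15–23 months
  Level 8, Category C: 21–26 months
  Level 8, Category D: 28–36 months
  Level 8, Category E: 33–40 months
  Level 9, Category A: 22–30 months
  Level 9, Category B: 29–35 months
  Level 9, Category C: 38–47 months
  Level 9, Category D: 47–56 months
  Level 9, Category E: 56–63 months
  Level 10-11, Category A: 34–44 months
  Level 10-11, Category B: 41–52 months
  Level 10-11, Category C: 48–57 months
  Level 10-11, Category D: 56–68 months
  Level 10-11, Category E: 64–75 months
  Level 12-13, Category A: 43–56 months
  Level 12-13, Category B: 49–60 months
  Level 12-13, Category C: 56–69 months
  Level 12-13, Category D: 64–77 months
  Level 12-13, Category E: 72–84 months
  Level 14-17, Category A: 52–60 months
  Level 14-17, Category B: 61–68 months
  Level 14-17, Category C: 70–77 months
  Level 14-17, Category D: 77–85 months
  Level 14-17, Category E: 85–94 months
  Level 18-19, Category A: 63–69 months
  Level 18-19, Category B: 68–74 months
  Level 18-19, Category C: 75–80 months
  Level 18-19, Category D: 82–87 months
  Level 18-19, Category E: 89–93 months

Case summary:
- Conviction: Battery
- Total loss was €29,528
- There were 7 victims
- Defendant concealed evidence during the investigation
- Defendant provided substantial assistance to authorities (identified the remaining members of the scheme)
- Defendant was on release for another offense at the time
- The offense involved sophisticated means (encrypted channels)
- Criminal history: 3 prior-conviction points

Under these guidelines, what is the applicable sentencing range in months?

70-77 months

Base offense level for battery: 7.
§1 applies (level before this adjustment is 7 < 8, so +2): 7 + 2 = 9.
§2 applies: 9 + 2 = 11.
§3 does not apply.
§4 applies: 11 − 3 = 8.
§5 applies: 8 + 2 = 10.
§6 applies: 10 + 1 = 11.
§7 applies: 11 + 3 = 14.
Final offense level: 14.
Criminal history: 3 prior points → Category C (3-5).
Level 14 falls in the 14-17 band.
Grid: Level 14-17 × Category C = 70-77 months.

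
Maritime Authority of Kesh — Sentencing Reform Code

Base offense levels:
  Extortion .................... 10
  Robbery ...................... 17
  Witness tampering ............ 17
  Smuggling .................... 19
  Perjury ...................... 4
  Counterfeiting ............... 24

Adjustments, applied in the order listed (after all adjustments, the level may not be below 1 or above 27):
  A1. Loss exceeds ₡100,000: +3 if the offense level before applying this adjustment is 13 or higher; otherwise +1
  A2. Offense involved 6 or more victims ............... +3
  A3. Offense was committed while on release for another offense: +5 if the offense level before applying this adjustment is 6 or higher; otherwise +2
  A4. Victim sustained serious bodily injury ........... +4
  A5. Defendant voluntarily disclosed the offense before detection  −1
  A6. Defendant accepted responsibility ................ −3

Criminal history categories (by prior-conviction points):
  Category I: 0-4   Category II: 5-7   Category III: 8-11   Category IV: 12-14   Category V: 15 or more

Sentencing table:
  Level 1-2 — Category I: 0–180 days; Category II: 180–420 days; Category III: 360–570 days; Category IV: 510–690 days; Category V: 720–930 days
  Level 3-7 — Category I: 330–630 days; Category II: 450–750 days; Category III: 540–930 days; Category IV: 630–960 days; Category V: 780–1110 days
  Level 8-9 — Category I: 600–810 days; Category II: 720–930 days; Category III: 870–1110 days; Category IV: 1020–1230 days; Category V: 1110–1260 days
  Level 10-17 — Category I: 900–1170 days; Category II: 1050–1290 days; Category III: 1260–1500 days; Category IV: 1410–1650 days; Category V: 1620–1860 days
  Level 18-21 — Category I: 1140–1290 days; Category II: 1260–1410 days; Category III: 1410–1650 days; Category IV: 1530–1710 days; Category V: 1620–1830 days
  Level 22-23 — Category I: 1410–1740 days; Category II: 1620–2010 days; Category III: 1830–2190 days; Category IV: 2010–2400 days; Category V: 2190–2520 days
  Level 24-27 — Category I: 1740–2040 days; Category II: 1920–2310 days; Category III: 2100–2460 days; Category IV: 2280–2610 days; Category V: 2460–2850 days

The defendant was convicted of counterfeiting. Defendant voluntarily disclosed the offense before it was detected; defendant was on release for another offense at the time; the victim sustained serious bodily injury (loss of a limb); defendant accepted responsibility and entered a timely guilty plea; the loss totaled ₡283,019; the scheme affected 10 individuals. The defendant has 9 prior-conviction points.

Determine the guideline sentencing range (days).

Base offense level for counterfeiting: 24.
A1 applies (level before this adjustment is 24 ≥ 13, so +3): 24 + 3 = 27.
A2 applies: 27 + 3 = 30.
A3 applies (level before this adjustment is 30 ≥ 6, so +5): 30 + 5 = 35.
A4 applies: 35 + 4 = 39.
A5 applies: 39 − 1 = 38.
A6 applies: 38 − 3 = 35.
Level 35 exceeds the maximum of 27; capped at 27.
Final offense level: 27.
Criminal history: 9 prior points → Category III (8-11).
Level 27 falls in the 24-27 band.
Grid: Level 24-27 × Category III = 2100-2460 days.

2100-2460 days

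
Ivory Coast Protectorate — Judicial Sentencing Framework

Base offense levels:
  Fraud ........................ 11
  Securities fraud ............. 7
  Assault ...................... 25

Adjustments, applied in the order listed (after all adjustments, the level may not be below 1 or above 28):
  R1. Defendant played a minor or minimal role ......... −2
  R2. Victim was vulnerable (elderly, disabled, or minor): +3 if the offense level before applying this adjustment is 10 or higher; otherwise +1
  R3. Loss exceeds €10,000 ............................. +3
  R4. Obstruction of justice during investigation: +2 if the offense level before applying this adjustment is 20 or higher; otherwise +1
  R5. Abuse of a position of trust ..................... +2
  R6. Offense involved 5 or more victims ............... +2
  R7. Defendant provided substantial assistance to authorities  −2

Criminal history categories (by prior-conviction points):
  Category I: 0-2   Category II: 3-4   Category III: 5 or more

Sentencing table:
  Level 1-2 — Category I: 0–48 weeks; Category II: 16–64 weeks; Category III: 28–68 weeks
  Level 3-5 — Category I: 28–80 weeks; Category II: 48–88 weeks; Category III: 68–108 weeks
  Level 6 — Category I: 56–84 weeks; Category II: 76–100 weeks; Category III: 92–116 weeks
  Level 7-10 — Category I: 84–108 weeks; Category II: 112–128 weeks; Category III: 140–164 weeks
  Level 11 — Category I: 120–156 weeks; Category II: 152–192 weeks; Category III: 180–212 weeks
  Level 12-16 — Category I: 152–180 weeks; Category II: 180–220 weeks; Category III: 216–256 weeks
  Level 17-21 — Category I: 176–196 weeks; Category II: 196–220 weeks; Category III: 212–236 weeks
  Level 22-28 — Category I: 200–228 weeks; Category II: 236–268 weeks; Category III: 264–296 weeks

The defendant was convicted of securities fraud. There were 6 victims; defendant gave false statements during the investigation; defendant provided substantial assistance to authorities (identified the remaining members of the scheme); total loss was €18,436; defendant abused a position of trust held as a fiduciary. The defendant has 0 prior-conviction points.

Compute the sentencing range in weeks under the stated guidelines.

152-180 weeks

Base offense level for securities fraud: 7.
R3 applies: 7 + 3 = 10.
R4 applies (level before this adjustment is 10 < 20, so +1): 10 + 1 = 11.
R5 applies: 11 + 2 = 13.
R6 applies: 13 + 2 = 15.
R7 applies: 15 − 2 = 13.
Final offense level: 13.
Criminal history: 0 prior points → Category I (0-2).
Level 13 falls in the 12-16 band.
Grid: Level 12-16 × Category I = 152-180 weeks.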